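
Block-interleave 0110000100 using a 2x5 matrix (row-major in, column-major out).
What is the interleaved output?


Matrix:
  01100
  00100
Read columns: 0010110000

0010110000


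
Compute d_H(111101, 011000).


XOR: 100101
Count of 1s: 3

3


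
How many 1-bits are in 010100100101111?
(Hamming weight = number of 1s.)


Counting 1s in 010100100101111

8


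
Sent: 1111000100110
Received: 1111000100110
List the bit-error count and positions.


XOR: 0000000000000

0 errors (received matches sent)


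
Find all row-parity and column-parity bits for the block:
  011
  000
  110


Row parities: 000
Column parities: 101

Row P: 000, Col P: 101, Corner: 0


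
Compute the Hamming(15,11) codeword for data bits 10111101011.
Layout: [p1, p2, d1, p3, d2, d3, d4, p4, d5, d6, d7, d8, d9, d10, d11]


Parity bits: p1=0, p2=0, p3=1, p4=1

001101111101011


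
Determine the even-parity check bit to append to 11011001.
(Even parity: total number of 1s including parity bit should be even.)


Number of 1s in data: 5
Parity bit: 1

1


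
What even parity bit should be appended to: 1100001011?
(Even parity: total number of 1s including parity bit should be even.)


Number of 1s in data: 5
Parity bit: 1

1


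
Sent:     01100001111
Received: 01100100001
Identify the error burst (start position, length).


XOR: 00000101110

Burst at position 5, length 5


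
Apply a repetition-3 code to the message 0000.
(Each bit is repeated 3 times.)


Each bit -> 3 copies

000000000000


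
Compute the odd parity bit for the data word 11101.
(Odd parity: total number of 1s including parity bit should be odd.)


Number of 1s in data: 4
Parity bit: 1

1


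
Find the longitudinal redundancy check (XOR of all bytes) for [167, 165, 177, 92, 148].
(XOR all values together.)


XOR chain: 167 ^ 165 ^ 177 ^ 92 ^ 148 = 123

123


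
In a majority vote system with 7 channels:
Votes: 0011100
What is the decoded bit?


Ones: 3 out of 7
Threshold: 4

0 (3/7 voted 1)


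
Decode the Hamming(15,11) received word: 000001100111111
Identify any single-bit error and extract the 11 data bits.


Syndrome = 0: no error detected

Data: 00110111111 (no errors)


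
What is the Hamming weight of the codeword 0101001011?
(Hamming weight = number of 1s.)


Counting 1s in 0101001011

5


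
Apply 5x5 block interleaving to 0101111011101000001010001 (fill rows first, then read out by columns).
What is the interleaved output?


Matrix:
  01011
  11011
  10100
  00010
  10001
Read columns: 0110111000001001101011001

0110111000001001101011001


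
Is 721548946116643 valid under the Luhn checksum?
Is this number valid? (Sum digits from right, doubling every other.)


Luhn sum = 70
70 mod 10 = 0

Valid (Luhn sum mod 10 = 0)


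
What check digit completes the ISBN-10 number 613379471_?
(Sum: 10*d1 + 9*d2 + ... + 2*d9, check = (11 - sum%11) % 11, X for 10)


Weighted sum: 240
240 mod 11 = 9

Check digit: 2


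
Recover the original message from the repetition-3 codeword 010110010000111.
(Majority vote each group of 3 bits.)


Groups: 010, 110, 010, 000, 111
Majority votes: 01001

01001


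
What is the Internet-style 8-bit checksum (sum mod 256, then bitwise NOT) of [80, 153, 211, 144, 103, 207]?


Sum = 898 mod 256 = 130
Complement = 125

125


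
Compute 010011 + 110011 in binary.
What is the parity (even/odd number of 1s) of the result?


010011 = 19
110011 = 51
Sum = 70 = 1000110
1s count = 3

odd parity (3 ones in 1000110)


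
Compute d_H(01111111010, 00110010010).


XOR: 01001101000
Count of 1s: 4

4


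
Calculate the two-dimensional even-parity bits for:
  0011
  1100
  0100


Row parities: 001
Column parities: 1011

Row P: 001, Col P: 1011, Corner: 1


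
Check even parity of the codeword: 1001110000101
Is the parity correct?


Number of 1s: 6

Yes, parity is correct (6 ones)


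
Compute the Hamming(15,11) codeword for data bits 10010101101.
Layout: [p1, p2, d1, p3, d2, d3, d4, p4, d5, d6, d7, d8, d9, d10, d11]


Parity bits: p1=0, p2=0, p3=0, p4=0

001000100101101


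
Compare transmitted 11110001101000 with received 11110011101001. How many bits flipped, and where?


XOR: 00000010000001

2 error(s) at position(s): 6, 13


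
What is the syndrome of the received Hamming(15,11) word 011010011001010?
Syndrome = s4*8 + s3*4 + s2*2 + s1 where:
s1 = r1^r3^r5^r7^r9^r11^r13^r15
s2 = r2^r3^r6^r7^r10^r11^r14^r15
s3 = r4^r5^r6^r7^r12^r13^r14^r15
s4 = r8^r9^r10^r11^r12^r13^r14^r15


s1=1, s2=1, s3=1, s4=0

Syndrome = 7 (error at position 7)


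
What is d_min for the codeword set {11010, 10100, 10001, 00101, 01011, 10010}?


Comparing all pairs, minimum distance: 1
Can detect 0 errors, correct 0 errors

1


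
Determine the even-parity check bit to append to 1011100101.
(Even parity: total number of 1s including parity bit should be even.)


Number of 1s in data: 6
Parity bit: 0

0


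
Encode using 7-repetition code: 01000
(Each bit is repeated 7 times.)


Each bit -> 7 copies

00000001111111000000000000000000000


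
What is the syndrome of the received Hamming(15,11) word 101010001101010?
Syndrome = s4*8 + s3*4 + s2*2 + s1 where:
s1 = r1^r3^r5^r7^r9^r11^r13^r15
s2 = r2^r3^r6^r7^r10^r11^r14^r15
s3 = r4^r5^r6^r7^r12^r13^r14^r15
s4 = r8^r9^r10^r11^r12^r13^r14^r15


s1=0, s2=1, s3=1, s4=0

Syndrome = 6 (error at position 6)


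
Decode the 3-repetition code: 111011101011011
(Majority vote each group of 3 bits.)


Groups: 111, 011, 101, 011, 011
Majority votes: 11111

11111


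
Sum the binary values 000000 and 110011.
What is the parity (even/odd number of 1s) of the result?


000000 = 0
110011 = 51
Sum = 51 = 110011
1s count = 4

even parity (4 ones in 110011)


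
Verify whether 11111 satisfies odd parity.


Number of 1s: 5

Yes, parity is correct (5 ones)


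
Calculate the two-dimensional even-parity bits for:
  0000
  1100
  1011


Row parities: 001
Column parities: 0111

Row P: 001, Col P: 0111, Corner: 1


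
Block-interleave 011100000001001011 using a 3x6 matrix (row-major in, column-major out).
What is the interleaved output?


Matrix:
  011100
  000001
  001011
Read columns: 000100101100001011

000100101100001011


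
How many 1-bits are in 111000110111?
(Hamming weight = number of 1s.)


Counting 1s in 111000110111

8


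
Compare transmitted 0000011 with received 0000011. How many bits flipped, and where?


XOR: 0000000

0 errors (received matches sent)


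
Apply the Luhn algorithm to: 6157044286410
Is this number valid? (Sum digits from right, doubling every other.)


Luhn sum = 51
51 mod 10 = 1

Invalid (Luhn sum mod 10 = 1)


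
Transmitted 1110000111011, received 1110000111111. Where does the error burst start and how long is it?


XOR: 0000000000100

Burst at position 10, length 1


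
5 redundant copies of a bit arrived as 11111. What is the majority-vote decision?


Ones: 5 out of 5
Threshold: 3

1 (5/5 voted 1)


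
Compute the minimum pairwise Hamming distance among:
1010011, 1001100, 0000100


Comparing all pairs, minimum distance: 2
Can detect 1 errors, correct 0 errors

2


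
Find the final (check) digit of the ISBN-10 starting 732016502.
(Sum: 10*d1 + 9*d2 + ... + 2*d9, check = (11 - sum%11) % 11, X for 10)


Weighted sum: 173
173 mod 11 = 8

Check digit: 3


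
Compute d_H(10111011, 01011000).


XOR: 11100011
Count of 1s: 5

5


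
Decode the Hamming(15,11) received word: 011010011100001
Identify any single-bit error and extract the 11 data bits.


Syndrome = 0: no error detected

Data: 11001100001 (no errors)


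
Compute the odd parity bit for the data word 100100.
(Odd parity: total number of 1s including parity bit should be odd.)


Number of 1s in data: 2
Parity bit: 1

1


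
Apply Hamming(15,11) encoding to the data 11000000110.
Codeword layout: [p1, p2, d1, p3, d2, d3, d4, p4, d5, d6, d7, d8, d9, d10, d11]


Parity bits: p1=1, p2=0, p3=1, p4=0

101110000000110


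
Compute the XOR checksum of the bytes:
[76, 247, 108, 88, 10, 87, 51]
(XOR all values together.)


XOR chain: 76 ^ 247 ^ 108 ^ 88 ^ 10 ^ 87 ^ 51 = 225

225


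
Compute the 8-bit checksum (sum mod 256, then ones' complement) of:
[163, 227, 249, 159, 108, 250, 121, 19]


Sum = 1296 mod 256 = 16
Complement = 239

239


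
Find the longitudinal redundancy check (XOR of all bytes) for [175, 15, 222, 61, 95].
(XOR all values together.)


XOR chain: 175 ^ 15 ^ 222 ^ 61 ^ 95 = 28

28


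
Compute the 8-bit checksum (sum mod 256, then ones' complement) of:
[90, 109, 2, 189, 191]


Sum = 581 mod 256 = 69
Complement = 186

186


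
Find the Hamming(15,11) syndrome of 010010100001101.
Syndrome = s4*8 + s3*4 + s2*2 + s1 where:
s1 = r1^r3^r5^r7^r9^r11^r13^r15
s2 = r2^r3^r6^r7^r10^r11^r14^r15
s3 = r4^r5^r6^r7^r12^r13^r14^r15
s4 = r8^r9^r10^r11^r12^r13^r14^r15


s1=0, s2=1, s3=1, s4=1

Syndrome = 14 (error at position 14)


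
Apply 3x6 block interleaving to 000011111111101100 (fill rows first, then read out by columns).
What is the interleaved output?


Matrix:
  000011
  111111
  101100
Read columns: 011010011011110110

011010011011110110


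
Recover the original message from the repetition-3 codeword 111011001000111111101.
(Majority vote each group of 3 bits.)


Groups: 111, 011, 001, 000, 111, 111, 101
Majority votes: 1100111

1100111


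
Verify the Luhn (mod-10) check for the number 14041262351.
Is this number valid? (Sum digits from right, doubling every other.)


Luhn sum = 37
37 mod 10 = 7

Invalid (Luhn sum mod 10 = 7)


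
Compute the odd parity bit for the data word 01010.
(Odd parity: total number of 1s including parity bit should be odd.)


Number of 1s in data: 2
Parity bit: 1

1


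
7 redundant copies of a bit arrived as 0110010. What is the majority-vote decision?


Ones: 3 out of 7
Threshold: 4

0 (3/7 voted 1)


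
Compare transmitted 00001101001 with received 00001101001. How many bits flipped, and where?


XOR: 00000000000

0 errors (received matches sent)


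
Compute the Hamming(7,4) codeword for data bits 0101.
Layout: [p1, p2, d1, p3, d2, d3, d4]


Parity bits: p1=0, p2=1, p3=0

0100101


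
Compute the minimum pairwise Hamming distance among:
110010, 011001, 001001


Comparing all pairs, minimum distance: 1
Can detect 0 errors, correct 0 errors

1


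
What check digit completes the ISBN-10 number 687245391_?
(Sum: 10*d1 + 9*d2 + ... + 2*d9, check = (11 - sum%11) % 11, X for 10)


Weighted sum: 292
292 mod 11 = 6

Check digit: 5


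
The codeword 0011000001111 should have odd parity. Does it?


Number of 1s: 6

No, parity error (6 ones)


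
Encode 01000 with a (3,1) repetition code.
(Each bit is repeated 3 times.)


Each bit -> 3 copies

000111000000000


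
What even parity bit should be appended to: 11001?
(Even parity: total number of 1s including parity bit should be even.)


Number of 1s in data: 3
Parity bit: 1

1


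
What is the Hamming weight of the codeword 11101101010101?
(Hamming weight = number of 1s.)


Counting 1s in 11101101010101

9


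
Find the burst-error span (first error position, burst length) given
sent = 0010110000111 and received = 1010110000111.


XOR: 1000000000000

Burst at position 0, length 1


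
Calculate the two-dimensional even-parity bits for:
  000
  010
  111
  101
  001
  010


Row parities: 011011
Column parities: 011

Row P: 011011, Col P: 011, Corner: 0


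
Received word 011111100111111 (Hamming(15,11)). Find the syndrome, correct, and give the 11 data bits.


Syndrome = 0: no error detected

Data: 11110111111 (no errors)


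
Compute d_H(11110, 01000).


XOR: 10110
Count of 1s: 3

3


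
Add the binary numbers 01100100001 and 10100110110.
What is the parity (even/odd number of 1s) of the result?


01100100001 = 801
10100110110 = 1334
Sum = 2135 = 100001010111
1s count = 6

even parity (6 ones in 100001010111)


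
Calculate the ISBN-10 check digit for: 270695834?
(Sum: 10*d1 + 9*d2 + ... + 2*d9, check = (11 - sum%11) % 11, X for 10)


Weighted sum: 253
253 mod 11 = 0

Check digit: 0


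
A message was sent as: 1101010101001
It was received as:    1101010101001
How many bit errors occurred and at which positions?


XOR: 0000000000000

0 errors (received matches sent)


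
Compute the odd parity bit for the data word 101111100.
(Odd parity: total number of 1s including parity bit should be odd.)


Number of 1s in data: 6
Parity bit: 1

1


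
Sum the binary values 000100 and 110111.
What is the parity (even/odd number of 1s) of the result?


000100 = 4
110111 = 55
Sum = 59 = 111011
1s count = 5

odd parity (5 ones in 111011)


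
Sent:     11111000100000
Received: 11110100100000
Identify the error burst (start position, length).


XOR: 00001100000000

Burst at position 4, length 2


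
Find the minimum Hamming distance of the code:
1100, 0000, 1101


Comparing all pairs, minimum distance: 1
Can detect 0 errors, correct 0 errors

1


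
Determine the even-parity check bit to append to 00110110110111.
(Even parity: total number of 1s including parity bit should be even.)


Number of 1s in data: 9
Parity bit: 1

1


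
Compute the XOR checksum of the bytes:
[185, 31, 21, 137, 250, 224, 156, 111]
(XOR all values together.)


XOR chain: 185 ^ 31 ^ 21 ^ 137 ^ 250 ^ 224 ^ 156 ^ 111 = 211

211


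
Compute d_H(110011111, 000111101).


XOR: 110100010
Count of 1s: 4

4


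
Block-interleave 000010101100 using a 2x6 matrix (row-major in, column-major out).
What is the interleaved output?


Matrix:
  000010
  101100
Read columns: 010001011000

010001011000


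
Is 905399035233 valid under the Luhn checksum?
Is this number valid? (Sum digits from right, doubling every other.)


Luhn sum = 46
46 mod 10 = 6

Invalid (Luhn sum mod 10 = 6)


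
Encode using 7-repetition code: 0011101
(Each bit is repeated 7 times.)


Each bit -> 7 copies

0000000000000011111111111111111111100000001111111


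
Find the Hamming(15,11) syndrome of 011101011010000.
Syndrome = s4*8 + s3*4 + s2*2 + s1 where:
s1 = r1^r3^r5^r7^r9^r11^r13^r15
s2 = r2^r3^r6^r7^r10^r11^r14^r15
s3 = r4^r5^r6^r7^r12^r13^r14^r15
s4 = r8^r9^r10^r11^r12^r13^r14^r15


s1=1, s2=0, s3=0, s4=1

Syndrome = 9 (error at position 9)


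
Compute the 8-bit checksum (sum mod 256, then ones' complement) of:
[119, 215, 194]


Sum = 528 mod 256 = 16
Complement = 239

239


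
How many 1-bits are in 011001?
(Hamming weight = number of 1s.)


Counting 1s in 011001

3


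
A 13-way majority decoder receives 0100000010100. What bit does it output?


Ones: 3 out of 13
Threshold: 7

0 (3/13 voted 1)


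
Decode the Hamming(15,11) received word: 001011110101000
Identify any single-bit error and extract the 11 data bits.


Syndrome = 9: error at position 9

Data: 11111101000 (corrected bit 9)


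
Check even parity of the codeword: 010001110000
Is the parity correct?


Number of 1s: 4

Yes, parity is correct (4 ones)


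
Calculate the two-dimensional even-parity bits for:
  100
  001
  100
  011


Row parities: 1110
Column parities: 010

Row P: 1110, Col P: 010, Corner: 1


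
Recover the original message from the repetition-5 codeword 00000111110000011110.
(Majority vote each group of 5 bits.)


Groups: 00000, 11111, 00000, 11110
Majority votes: 0101

0101


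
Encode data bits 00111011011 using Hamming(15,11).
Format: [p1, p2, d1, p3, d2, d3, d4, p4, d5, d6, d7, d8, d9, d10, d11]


Parity bits: p1=0, p2=1, p3=1, p4=1

010101111011011


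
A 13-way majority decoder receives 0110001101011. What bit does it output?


Ones: 7 out of 13
Threshold: 7

1 (7/13 voted 1)


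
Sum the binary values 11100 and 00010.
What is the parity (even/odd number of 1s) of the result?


11100 = 28
00010 = 2
Sum = 30 = 11110
1s count = 4

even parity (4 ones in 11110)


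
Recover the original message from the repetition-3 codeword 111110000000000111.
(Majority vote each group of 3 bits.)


Groups: 111, 110, 000, 000, 000, 111
Majority votes: 110001

110001


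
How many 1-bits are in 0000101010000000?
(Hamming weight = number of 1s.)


Counting 1s in 0000101010000000

3


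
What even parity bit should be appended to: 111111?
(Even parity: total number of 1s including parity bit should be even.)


Number of 1s in data: 6
Parity bit: 0

0


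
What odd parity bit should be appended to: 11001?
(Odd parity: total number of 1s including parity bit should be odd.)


Number of 1s in data: 3
Parity bit: 0

0


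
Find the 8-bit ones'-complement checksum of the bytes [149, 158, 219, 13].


Sum = 539 mod 256 = 27
Complement = 228

228


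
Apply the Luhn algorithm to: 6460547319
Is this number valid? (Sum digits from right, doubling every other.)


Luhn sum = 34
34 mod 10 = 4

Invalid (Luhn sum mod 10 = 4)


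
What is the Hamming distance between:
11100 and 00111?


XOR: 11011
Count of 1s: 4

4


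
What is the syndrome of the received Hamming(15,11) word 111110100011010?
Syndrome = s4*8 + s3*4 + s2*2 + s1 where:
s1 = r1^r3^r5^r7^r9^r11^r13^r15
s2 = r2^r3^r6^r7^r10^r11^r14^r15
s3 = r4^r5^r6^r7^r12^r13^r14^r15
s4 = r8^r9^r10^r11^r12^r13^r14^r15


s1=1, s2=1, s3=1, s4=1

Syndrome = 15 (error at position 15)


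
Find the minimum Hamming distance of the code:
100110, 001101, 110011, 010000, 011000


Comparing all pairs, minimum distance: 1
Can detect 0 errors, correct 0 errors

1


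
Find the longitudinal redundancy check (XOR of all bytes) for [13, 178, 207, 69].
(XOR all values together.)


XOR chain: 13 ^ 178 ^ 207 ^ 69 = 53

53


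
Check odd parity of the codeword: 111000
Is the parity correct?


Number of 1s: 3

Yes, parity is correct (3 ones)


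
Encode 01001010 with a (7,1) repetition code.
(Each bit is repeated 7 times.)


Each bit -> 7 copies

00000001111111000000000000001111111000000011111110000000


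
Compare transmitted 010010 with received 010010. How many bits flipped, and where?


XOR: 000000

0 errors (received matches sent)


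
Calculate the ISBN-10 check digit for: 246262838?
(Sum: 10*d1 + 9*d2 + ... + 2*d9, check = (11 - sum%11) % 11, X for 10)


Weighted sum: 221
221 mod 11 = 1

Check digit: X


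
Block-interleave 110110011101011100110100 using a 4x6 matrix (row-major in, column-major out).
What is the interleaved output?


Matrix:
  110110
  011101
  011100
  110100
Read columns: 100111110110111110000100

100111110110111110000100


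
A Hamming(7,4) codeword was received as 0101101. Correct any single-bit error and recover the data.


Syndrome = 4: error at position 4

Data: 0101 (corrected bit 4)


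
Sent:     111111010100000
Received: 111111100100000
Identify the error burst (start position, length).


XOR: 000000110000000

Burst at position 6, length 2


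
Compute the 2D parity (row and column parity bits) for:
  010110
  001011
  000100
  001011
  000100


Row parities: 11111
Column parities: 010110

Row P: 11111, Col P: 010110, Corner: 1


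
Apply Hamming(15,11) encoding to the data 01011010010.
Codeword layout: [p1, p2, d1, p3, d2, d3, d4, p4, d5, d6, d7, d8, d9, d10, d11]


Parity bits: p1=0, p2=1, p3=1, p4=1

010110111010010


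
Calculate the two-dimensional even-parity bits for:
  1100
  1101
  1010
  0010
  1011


Row parities: 01011
Column parities: 0010

Row P: 01011, Col P: 0010, Corner: 1


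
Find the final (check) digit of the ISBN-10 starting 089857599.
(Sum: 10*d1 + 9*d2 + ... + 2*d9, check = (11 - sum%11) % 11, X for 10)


Weighted sum: 330
330 mod 11 = 0

Check digit: 0


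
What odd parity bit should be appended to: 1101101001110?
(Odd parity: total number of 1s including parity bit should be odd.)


Number of 1s in data: 8
Parity bit: 1

1


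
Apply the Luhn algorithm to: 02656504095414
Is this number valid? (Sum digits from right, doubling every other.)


Luhn sum = 42
42 mod 10 = 2

Invalid (Luhn sum mod 10 = 2)


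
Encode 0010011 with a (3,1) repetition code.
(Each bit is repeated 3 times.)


Each bit -> 3 copies

000000111000000111111


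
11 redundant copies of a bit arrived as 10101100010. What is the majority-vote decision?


Ones: 5 out of 11
Threshold: 6

0 (5/11 voted 1)


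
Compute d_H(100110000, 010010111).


XOR: 110100111
Count of 1s: 6

6


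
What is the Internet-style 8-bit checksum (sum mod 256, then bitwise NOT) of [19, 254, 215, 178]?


Sum = 666 mod 256 = 154
Complement = 101

101


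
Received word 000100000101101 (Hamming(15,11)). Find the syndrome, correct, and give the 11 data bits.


Syndrome = 0: no error detected

Data: 00000101101 (no errors)


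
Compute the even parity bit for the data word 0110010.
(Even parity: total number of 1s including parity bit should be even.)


Number of 1s in data: 3
Parity bit: 1

1


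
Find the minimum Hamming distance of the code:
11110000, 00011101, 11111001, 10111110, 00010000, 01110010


Comparing all pairs, minimum distance: 2
Can detect 1 errors, correct 0 errors

2


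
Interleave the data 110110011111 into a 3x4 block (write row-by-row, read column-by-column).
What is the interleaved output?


Matrix:
  1101
  1001
  1111
Read columns: 111101001111

111101001111


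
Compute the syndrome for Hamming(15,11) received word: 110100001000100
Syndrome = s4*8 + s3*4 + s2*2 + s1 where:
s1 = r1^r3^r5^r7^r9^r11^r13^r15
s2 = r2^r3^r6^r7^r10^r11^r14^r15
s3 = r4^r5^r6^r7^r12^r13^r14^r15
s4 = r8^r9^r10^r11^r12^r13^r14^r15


s1=1, s2=1, s3=0, s4=0

Syndrome = 3 (error at position 3)


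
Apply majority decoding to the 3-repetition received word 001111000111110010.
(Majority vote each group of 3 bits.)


Groups: 001, 111, 000, 111, 110, 010
Majority votes: 010110

010110


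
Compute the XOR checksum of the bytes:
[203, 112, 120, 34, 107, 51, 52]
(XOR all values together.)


XOR chain: 203 ^ 112 ^ 120 ^ 34 ^ 107 ^ 51 ^ 52 = 141

141


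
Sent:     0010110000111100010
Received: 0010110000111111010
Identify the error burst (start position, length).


XOR: 0000000000000011000

Burst at position 14, length 2


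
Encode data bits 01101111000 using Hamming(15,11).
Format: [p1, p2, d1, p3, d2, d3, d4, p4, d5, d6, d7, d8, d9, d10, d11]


Parity bits: p1=1, p2=1, p3=1, p4=0

110111001111000


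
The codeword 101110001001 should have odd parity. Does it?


Number of 1s: 6

No, parity error (6 ones)


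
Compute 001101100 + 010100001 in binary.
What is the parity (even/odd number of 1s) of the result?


001101100 = 108
010100001 = 161
Sum = 269 = 100001101
1s count = 4

even parity (4 ones in 100001101)


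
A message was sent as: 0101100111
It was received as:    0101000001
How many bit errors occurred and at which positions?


XOR: 0000100110

3 error(s) at position(s): 4, 7, 8


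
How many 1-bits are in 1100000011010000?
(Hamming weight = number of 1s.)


Counting 1s in 1100000011010000

5


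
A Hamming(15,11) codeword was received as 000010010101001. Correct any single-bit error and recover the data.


Syndrome = 4: error at position 4

Data: 01000101001 (corrected bit 4)


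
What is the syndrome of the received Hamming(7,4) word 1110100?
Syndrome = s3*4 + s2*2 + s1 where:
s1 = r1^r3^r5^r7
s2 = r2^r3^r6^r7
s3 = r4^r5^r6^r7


s1=1, s2=0, s3=1

Syndrome = 5 (error at position 5)


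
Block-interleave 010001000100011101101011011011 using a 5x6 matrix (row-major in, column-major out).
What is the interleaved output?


Matrix:
  010001
  000100
  011101
  101011
  011011
Read columns: 000101010100111011000001110111

000101010100111011000001110111


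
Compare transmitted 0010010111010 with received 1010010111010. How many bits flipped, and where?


XOR: 1000000000000

1 error(s) at position(s): 0


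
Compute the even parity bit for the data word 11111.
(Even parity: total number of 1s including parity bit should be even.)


Number of 1s in data: 5
Parity bit: 1

1


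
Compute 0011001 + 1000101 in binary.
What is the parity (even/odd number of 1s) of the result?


0011001 = 25
1000101 = 69
Sum = 94 = 1011110
1s count = 5

odd parity (5 ones in 1011110)


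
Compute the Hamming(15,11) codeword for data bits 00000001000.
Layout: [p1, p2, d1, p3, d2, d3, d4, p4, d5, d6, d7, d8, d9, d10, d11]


Parity bits: p1=0, p2=0, p3=1, p4=1

000100010001000


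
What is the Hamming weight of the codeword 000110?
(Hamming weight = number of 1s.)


Counting 1s in 000110

2


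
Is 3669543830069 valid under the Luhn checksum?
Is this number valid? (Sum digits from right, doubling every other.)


Luhn sum = 59
59 mod 10 = 9

Invalid (Luhn sum mod 10 = 9)


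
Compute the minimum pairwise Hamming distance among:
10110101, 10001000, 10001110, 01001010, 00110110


Comparing all pairs, minimum distance: 2
Can detect 1 errors, correct 0 errors

2


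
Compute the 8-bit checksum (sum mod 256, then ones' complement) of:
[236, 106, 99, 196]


Sum = 637 mod 256 = 125
Complement = 130

130


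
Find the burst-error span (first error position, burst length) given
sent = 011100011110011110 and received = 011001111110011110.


XOR: 000101100000000000

Burst at position 3, length 4


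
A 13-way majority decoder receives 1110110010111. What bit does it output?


Ones: 9 out of 13
Threshold: 7

1 (9/13 voted 1)


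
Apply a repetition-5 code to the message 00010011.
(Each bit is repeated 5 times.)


Each bit -> 5 copies

0000000000000001111100000000001111111111


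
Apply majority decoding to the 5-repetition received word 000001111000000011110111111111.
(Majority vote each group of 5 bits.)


Groups: 00000, 11110, 00000, 01111, 01111, 11111
Majority votes: 010111

010111


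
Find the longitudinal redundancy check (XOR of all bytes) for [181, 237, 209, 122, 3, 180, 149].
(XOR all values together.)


XOR chain: 181 ^ 237 ^ 209 ^ 122 ^ 3 ^ 180 ^ 149 = 209

209


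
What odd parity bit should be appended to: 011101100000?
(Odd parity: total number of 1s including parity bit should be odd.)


Number of 1s in data: 5
Parity bit: 0

0


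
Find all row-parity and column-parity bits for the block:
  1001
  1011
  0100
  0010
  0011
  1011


Row parities: 011101
Column parities: 1100

Row P: 011101, Col P: 1100, Corner: 0


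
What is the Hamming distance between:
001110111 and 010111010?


XOR: 011001101
Count of 1s: 5

5


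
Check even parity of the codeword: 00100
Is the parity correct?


Number of 1s: 1

No, parity error (1 ones)


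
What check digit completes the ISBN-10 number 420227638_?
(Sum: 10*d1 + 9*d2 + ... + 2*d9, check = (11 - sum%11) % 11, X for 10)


Weighted sum: 168
168 mod 11 = 3

Check digit: 8


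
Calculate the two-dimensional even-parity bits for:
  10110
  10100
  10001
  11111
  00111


Row parities: 10011
Column parities: 01011

Row P: 10011, Col P: 01011, Corner: 1


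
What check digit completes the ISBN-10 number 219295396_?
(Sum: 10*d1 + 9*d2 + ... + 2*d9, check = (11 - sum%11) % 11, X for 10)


Weighted sum: 245
245 mod 11 = 3

Check digit: 8


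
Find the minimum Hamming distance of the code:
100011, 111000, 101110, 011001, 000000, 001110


Comparing all pairs, minimum distance: 1
Can detect 0 errors, correct 0 errors

1


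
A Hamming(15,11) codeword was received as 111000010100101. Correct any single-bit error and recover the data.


Syndrome = 0: no error detected

Data: 10000100101 (no errors)


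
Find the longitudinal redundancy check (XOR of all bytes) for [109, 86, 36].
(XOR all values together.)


XOR chain: 109 ^ 86 ^ 36 = 31

31


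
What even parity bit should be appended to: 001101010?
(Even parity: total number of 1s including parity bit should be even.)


Number of 1s in data: 4
Parity bit: 0

0


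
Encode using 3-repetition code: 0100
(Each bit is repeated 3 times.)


Each bit -> 3 copies

000111000000


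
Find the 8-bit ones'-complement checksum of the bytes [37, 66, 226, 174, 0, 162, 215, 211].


Sum = 1091 mod 256 = 67
Complement = 188

188


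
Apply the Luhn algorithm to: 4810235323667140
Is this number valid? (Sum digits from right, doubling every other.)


Luhn sum = 59
59 mod 10 = 9

Invalid (Luhn sum mod 10 = 9)


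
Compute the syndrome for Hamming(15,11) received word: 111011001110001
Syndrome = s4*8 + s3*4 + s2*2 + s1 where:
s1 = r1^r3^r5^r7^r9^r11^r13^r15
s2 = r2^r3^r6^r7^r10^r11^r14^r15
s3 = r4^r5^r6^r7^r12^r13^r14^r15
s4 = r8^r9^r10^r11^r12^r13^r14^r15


s1=0, s2=0, s3=1, s4=0

Syndrome = 4 (error at position 4)


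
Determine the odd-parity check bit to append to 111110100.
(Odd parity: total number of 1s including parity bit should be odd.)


Number of 1s in data: 6
Parity bit: 1

1


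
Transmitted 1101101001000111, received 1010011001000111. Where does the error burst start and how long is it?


XOR: 0111110000000000

Burst at position 1, length 5


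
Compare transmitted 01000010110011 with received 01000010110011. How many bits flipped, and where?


XOR: 00000000000000

0 errors (received matches sent)


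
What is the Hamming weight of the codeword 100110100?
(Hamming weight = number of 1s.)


Counting 1s in 100110100

4


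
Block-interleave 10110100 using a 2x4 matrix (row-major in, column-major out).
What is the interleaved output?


Matrix:
  1011
  0100
Read columns: 10011010

10011010


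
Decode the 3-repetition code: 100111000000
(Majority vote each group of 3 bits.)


Groups: 100, 111, 000, 000
Majority votes: 0100

0100


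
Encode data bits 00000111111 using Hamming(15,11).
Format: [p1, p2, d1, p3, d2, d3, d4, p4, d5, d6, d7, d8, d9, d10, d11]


Parity bits: p1=1, p2=0, p3=0, p4=0

100000000111111


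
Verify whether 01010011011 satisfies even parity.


Number of 1s: 6

Yes, parity is correct (6 ones)


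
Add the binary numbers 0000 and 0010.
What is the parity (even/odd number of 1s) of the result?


0000 = 0
0010 = 2
Sum = 2 = 10
1s count = 1

odd parity (1 ones in 10)


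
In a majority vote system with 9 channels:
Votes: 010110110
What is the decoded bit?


Ones: 5 out of 9
Threshold: 5

1 (5/9 voted 1)


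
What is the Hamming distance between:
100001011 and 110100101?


XOR: 010101110
Count of 1s: 5

5


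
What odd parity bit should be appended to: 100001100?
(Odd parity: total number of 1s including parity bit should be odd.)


Number of 1s in data: 3
Parity bit: 0

0


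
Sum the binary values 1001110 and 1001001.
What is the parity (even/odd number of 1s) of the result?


1001110 = 78
1001001 = 73
Sum = 151 = 10010111
1s count = 5

odd parity (5 ones in 10010111)


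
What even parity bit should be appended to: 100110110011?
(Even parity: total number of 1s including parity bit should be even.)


Number of 1s in data: 7
Parity bit: 1

1


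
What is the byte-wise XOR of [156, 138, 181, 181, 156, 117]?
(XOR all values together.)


XOR chain: 156 ^ 138 ^ 181 ^ 181 ^ 156 ^ 117 = 255

255


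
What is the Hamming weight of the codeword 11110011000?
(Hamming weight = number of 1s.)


Counting 1s in 11110011000

6


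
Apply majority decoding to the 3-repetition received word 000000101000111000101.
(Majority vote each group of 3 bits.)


Groups: 000, 000, 101, 000, 111, 000, 101
Majority votes: 0010101

0010101


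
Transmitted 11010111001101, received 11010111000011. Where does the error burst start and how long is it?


XOR: 00000000001110

Burst at position 10, length 3


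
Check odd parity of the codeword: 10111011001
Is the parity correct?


Number of 1s: 7

Yes, parity is correct (7 ones)


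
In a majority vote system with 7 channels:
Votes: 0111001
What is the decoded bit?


Ones: 4 out of 7
Threshold: 4

1 (4/7 voted 1)


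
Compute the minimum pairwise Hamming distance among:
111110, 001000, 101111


Comparing all pairs, minimum distance: 2
Can detect 1 errors, correct 0 errors

2


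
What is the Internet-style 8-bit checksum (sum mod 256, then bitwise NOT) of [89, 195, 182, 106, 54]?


Sum = 626 mod 256 = 114
Complement = 141

141


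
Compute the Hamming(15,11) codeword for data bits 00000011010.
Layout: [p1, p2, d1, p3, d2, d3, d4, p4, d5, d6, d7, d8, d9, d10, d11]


Parity bits: p1=1, p2=0, p3=0, p4=1

100000010011010


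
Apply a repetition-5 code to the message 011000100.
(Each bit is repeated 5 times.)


Each bit -> 5 copies

000001111111111000000000000000111110000000000


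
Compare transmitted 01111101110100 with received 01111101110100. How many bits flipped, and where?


XOR: 00000000000000

0 errors (received matches sent)


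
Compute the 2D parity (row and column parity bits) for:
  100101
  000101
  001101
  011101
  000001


Row parities: 10101
Column parities: 110001

Row P: 10101, Col P: 110001, Corner: 1


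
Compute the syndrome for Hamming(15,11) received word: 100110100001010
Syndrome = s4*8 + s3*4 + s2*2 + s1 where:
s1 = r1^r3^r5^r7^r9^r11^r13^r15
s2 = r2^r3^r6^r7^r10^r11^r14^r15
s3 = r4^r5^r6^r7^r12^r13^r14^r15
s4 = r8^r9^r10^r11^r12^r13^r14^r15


s1=1, s2=0, s3=1, s4=0

Syndrome = 5 (error at position 5)


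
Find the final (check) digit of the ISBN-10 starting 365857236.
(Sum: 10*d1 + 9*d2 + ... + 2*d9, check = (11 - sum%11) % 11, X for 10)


Weighted sum: 274
274 mod 11 = 10

Check digit: 1


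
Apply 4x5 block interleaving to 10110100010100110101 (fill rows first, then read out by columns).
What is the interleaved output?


Matrix:
  10110
  10001
  01001
  10101
Read columns: 11010010100110000111

11010010100110000111


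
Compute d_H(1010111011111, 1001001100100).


XOR: 0011110111011
Count of 1s: 9

9


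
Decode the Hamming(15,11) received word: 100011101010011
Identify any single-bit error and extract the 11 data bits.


Syndrome = 6: error at position 6

Data: 01011010011 (corrected bit 6)


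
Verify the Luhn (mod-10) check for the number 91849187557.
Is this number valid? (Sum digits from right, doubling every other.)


Luhn sum = 64
64 mod 10 = 4

Invalid (Luhn sum mod 10 = 4)


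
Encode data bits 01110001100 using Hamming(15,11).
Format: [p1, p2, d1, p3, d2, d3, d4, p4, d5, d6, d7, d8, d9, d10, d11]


Parity bits: p1=1, p2=0, p3=1, p4=0

100111100001100


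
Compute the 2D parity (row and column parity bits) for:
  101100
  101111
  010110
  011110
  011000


Row parities: 11100
Column parities: 010011

Row P: 11100, Col P: 010011, Corner: 1


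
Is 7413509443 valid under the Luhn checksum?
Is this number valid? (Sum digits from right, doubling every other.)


Luhn sum = 39
39 mod 10 = 9

Invalid (Luhn sum mod 10 = 9)


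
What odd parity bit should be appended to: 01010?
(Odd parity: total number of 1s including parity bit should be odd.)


Number of 1s in data: 2
Parity bit: 1

1


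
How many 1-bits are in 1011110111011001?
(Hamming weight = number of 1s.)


Counting 1s in 1011110111011001

11


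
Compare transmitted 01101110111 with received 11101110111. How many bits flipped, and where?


XOR: 10000000000

1 error(s) at position(s): 0


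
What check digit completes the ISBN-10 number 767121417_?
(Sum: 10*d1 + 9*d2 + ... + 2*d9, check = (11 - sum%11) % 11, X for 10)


Weighted sum: 237
237 mod 11 = 6

Check digit: 5


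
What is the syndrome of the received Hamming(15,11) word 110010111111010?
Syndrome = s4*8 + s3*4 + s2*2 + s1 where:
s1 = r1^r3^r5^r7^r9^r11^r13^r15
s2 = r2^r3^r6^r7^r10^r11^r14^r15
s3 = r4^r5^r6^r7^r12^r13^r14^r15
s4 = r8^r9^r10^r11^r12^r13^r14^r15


s1=1, s2=1, s3=0, s4=0

Syndrome = 3 (error at position 3)


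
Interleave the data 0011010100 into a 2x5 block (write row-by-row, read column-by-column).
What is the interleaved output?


Matrix:
  00110
  10100
Read columns: 0100111000

0100111000


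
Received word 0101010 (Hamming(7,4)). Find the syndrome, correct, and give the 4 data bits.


Syndrome = 0: no error detected

Data: 0010 (no errors)


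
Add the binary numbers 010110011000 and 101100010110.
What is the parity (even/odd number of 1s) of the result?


010110011000 = 1432
101100010110 = 2838
Sum = 4270 = 1000010101110
1s count = 6

even parity (6 ones in 1000010101110)


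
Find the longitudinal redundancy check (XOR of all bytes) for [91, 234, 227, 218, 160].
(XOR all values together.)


XOR chain: 91 ^ 234 ^ 227 ^ 218 ^ 160 = 40

40


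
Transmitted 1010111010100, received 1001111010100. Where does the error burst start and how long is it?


XOR: 0011000000000

Burst at position 2, length 2


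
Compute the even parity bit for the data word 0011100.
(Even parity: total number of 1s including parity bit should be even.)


Number of 1s in data: 3
Parity bit: 1

1


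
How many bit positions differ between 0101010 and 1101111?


XOR: 1000101
Count of 1s: 3

3


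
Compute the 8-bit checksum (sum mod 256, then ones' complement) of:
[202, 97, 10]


Sum = 309 mod 256 = 53
Complement = 202

202


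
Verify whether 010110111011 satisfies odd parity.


Number of 1s: 8

No, parity error (8 ones)


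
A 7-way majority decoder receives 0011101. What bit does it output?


Ones: 4 out of 7
Threshold: 4

1 (4/7 voted 1)


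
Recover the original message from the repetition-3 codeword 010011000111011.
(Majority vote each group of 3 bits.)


Groups: 010, 011, 000, 111, 011
Majority votes: 01011

01011


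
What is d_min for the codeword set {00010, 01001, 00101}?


Comparing all pairs, minimum distance: 2
Can detect 1 errors, correct 0 errors

2


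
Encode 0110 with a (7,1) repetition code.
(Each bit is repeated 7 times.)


Each bit -> 7 copies

0000000111111111111110000000


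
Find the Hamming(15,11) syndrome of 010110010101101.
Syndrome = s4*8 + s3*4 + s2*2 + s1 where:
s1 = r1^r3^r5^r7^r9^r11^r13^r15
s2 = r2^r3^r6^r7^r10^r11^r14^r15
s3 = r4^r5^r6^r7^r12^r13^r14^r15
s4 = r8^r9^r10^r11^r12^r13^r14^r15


s1=1, s2=1, s3=1, s4=1

Syndrome = 15 (error at position 15)


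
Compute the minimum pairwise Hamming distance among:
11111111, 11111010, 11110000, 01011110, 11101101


Comparing all pairs, minimum distance: 2
Can detect 1 errors, correct 0 errors

2


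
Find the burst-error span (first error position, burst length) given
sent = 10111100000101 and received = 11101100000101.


XOR: 01010000000000

Burst at position 1, length 3


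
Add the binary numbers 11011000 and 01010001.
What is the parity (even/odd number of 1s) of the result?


11011000 = 216
01010001 = 81
Sum = 297 = 100101001
1s count = 4

even parity (4 ones in 100101001)


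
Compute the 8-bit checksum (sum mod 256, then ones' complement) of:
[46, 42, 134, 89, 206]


Sum = 517 mod 256 = 5
Complement = 250

250


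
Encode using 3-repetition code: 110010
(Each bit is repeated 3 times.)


Each bit -> 3 copies

111111000000111000


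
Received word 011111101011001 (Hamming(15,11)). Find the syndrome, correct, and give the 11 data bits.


Syndrome = 0: no error detected

Data: 11111011001 (no errors)


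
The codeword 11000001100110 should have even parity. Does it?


Number of 1s: 6

Yes, parity is correct (6 ones)


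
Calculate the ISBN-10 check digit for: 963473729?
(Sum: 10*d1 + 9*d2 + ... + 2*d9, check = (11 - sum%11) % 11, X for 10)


Weighted sum: 305
305 mod 11 = 8

Check digit: 3
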